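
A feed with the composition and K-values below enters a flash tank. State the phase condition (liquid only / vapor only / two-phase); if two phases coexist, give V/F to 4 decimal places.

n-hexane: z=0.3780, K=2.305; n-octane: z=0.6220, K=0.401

two-phase, V/F = 0.1544

ΣzᵢKᵢ = 1.1207; Σzᵢ/Kᵢ = 1.7151.
Both exceed 1, so a two-phase solution exists.
Rachford–Rice: g(ψ) = Σ zᵢ(Kᵢ−1)/(1+ψ(Kᵢ−1)) = 0.
Binary case is linear: z₁(K₁−1)(1+ψ(K₂−1)) + z₂(K₂−1)(1+ψ(K₁−1)) = 0
⇒ ψ = [z₁(K₁−1)+z₂(K₂−1)] / [−(K₁−1)(K₂−1)] = 0.12071/0.78170 = 0.1544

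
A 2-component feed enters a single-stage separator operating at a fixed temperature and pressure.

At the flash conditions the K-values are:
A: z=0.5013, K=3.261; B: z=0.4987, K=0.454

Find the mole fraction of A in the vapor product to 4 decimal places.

y_A = 0.6343

Newton iteration, ψ⁰ = 0.47:
  ψ = 0.4700: g = 0.18321, g' = -0.8714 → ψ = 0.6803
  ψ = 0.6803: g = 0.01339, g' = -0.7741 → ψ = 0.6976
Converged at ψ = 0.6976.
Compositions from xᵢ = zᵢ/(1+ψ(Kᵢ−1)), yᵢ = Kᵢxᵢ:
  A: x = 0.1945, y = 0.6343
  B: x = 0.8055, y = 0.3657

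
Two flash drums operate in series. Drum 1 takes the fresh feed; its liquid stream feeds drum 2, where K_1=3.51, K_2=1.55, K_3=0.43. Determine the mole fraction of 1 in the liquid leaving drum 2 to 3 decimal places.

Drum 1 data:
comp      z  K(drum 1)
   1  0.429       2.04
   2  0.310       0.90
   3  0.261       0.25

Drum 1:
Let ψ₁ = V/F and solve Σ zᵢ(Kᵢ−1)/(1+ψ₁(Kᵢ−1)) = 0.
g(0) = ΣzᵢKᵢ − 1 = 0.219 and g(1) = 1 − Σzᵢ/Kᵢ = -0.599, so a root lies in (0, 1).
Newton–Raphson from ψ₁ = 0.5:
  ψ₁ = 0.500: g = -0.0523, g' = -0.580 → ψ₁ = 0.410
  ψ₁ = 0.410: g = -0.0021, g' = -0.538 → ψ₁ = 0.406
Converged at ψ₁ = 0.406.
Drum-1 compositions:
  1: x = 0.302, y = 0.615
  2: x = 0.323, y = 0.291
  3: x = 0.375, y = 0.094
Drum-2 feed = drum-1 liquid: z₂ = (0.3017, 0.3231, 0.3752).
Drum 2:
Let ψ₂ = V/F and solve Σ zᵢ(Kᵢ−1)/(1+ψ₂(Kᵢ−1)) = 0.
Check two-phase: ΣzᵢKᵢ = 1.721 > 1 and Σzᵢ/Kᵢ = 1.167 > 1, so g(0) = 0.721 > 0 and g(1) = -0.167 < 0.
Iterate (Newton) starting at ψ₂ = 0.67:
  ψ₂ = 0.670: g = 0.0662, g' = -0.636 → ψ₂ = 0.774
  ψ₂ = 0.774: g = -0.0009, g' = -0.658 → ψ₂ = 0.773
Converged at ψ₂ = 0.773.
  1: x = 0.103, y = 0.360
  2: x = 0.227, y = 0.351
  3: x = 0.671, y = 0.288

x_1 (drum 2) = 0.103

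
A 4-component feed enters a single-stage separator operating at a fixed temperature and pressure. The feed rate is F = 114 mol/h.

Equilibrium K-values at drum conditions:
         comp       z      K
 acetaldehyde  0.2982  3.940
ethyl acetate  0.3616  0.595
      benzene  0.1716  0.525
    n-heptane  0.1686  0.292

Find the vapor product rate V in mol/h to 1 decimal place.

V = 40.5 mol/h

Iterate (Newton) starting at ψ = 0.5:
  ψ = 0.5000: g = -0.12037, g' = -0.7848 → ψ = 0.3466
  ψ = 0.3466: g = 0.00808, g' = -0.9164 → ψ = 0.3554
  ψ = 0.3554: g = 0.00005, g' = -0.9042 → ψ = 0.3555
Converged at ψ = 0.3555.
Then V = ψ·F = 0.3555·114 = 40.5 mol/h and L = F − V = 73.5 mol/h.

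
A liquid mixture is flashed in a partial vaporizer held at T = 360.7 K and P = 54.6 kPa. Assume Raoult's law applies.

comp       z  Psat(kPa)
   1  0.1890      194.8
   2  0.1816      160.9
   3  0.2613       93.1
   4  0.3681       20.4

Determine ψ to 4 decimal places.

ψ = 0.7442

Raoult's law: Kᵢ = Pᵢˢᵃᵗ/P = Pᵢˢᵃᵗ/54.6.
  K_1 = 194.8/54.6 = 3.567766, K_2 = 160.9/54.6 = 2.946886, K_3 = 93.1/54.6 = 1.705128, K_4 = 20.4/54.6 = 0.373626
Newton–Raphson from ψ = 0.53:
  ψ = 0.5300: g = 0.16854, g' = -0.7828 → ψ = 0.7453
  ψ = 0.7453: g = -0.00088, g' = -0.8252 → ψ = 0.7442
Converged at ψ = 0.7442.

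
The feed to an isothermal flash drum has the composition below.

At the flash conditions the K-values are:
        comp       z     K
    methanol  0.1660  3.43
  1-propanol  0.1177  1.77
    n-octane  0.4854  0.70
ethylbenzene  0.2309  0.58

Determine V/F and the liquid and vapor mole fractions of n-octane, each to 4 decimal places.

V/F = 0.3802, x_n-octane = 0.5479, y_n-octane = 0.3835

Newton–Raphson from V/F = 0.5:
  V/F = 0.5000: g = -0.04653, g' = -0.3619 → V/F = 0.3714
  V/F = 0.3714: g = 0.00370, g' = -0.4255 → V/F = 0.3801
  V/F = 0.3801: g = 0.00002, g' = -0.4200 → V/F = 0.3802
Converged at V/F = 0.3802.
Compositions from xᵢ = zᵢ/(1+V/F(Kᵢ−1)), yᵢ = Kᵢxᵢ:
  methanol: x = 0.0863, y = 0.2960
  1-propanol: x = 0.0910, y = 0.1612
  n-octane: x = 0.5479, y = 0.3835
  ethylbenzene: x = 0.2748, y = 0.1594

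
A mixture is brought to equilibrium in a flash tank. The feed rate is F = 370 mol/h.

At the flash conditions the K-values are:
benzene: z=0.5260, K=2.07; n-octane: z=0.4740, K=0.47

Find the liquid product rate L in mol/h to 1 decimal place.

Rachford–Rice: g(ψ) = Σ zᵢ(Kᵢ−1)/(1+ψ(Kᵢ−1)) = 0.
g(0) = ΣzᵢKᵢ − 1 = 0.3116 and g(1) = 1 − Σzᵢ/Kᵢ = -0.2626, so a root lies in (0, 1).
Binary case is linear: z₁(K₁−1)(1+ψ(K₂−1)) + z₂(K₂−1)(1+ψ(K₁−1)) = 0
⇒ ψ = [z₁(K₁−1)+z₂(K₂−1)] / [−(K₁−1)(K₂−1)] = 0.31160/0.56710 = 0.5495
Then V = ψ·F = 0.5495·370 = 203.3 mol/h and L = F − V = 166.7 mol/h.

L = 166.7 mol/h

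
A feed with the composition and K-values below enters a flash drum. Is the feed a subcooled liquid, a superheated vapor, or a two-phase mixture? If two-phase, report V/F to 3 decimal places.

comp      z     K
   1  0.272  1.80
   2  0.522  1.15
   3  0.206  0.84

ΣzᵢKᵢ = 1.263; Σzᵢ/Kᵢ = 0.850.
Since Σzᵢ/Kᵢ < 1 the mixture is above its dew point — single vapor phase.

superheated vapor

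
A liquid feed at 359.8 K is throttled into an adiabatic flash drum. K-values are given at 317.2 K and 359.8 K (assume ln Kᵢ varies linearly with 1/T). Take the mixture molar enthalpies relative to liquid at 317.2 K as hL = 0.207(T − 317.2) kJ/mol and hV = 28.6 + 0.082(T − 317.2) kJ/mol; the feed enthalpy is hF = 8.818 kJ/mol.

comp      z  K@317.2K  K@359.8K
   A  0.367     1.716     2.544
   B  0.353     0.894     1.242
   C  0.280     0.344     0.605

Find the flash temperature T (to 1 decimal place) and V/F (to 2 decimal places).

T = 321.8 K, V/F = 0.28

Adiabatic flash: solve Rachford–Rice at each trial T, then check hF = ψ·hV(T) + (1−ψ)·hL(T).
  T = 317.2 K: K = (1.716, 0.894, 0.344), RR gives ψ = 0.135, H_out = 3.872 kJ/mol
  T = 359.8 K: K = (2.544, 1.242, 0.605), RR gives ψ = 1.000, H_out = 32.093 kJ/mol
  T = 338.5 K: K = (2.115, 1.065, 0.464), RR gives ψ = 0.733, H_out = 23.429 kJ/mol
  T = 327.9 K: K = (1.913, 0.979, 0.402), RR gives ψ = 0.452, H_out = 14.543 kJ/mol
  T = 322.5 K: K = (1.812, 0.936, 0.372), RR gives ψ = 0.300, H_out = 9.474 kJ/mol
  T = 319.9 K: K = (1.765, 0.915, 0.358), RR gives ψ = 0.222, H_out = 6.820 kJ/mol
  T = 321.2 K: K = (1.789, 0.925, 0.365), RR gives ψ = 0.261, H_out = 8.168 kJ/mol
Linear interpolation between T = 321.2 (H_out = 8.168) and T = 322.5 (H_out = 9.474) on hF = 8.818 gives T ≈ 321.8 K, at which ψ = 0.28.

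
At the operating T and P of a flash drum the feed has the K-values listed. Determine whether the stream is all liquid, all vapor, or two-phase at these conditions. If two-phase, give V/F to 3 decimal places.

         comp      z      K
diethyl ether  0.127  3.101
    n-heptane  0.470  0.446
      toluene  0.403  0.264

ΣzᵢKᵢ = 0.710; Σzᵢ/Kᵢ = 2.621.
Since ΣzᵢKᵢ < 1 the mixture is below its bubble point — single liquid phase.

all liquid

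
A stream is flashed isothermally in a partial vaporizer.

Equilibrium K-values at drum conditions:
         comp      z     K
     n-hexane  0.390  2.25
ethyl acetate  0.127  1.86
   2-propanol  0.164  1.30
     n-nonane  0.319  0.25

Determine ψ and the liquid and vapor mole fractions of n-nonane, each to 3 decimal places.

ψ = 0.548, x_n-nonane = 0.541, y_n-nonane = 0.135

Let ψ = V/F and solve Σ zᵢ(Kᵢ−1)/(1+ψ(Kᵢ−1)) = 0.
g(0) = ΣzᵢKᵢ − 1 = 0.407 and g(1) = 1 − Σzᵢ/Kᵢ = -0.644, so a root lies in (0, 1).
Newton–Raphson from ψ = 0.64:
  ψ = 0.640: g = -0.0775, g' = -0.901 → ψ = 0.554
  ψ = 0.554: g = -0.0051, g' = -0.792 → ψ = 0.548
Converged at ψ = 0.548.
Compositions from xᵢ = zᵢ/(1+ψ(Kᵢ−1)), yᵢ = Kᵢxᵢ:
  n-hexane: x = 0.232, y = 0.521
  ethyl acetate: x = 0.086, y = 0.161
  2-propanol: x = 0.141, y = 0.183
  n-nonane: x = 0.541, y = 0.135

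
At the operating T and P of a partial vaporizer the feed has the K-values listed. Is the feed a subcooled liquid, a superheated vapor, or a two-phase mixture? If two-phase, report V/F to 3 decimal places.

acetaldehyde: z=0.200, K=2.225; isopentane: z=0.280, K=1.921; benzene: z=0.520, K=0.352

ΣzᵢKᵢ = 1.166; Σzᵢ/Kᵢ = 1.713.
Both exceed 1, so a two-phase solution exists.
Rachford–Rice: g(ψ) = Σ zᵢ(Kᵢ−1)/(1+ψ(Kᵢ−1)) = 0.
Newton iteration, ψ⁰ = 0.5:
  ψ = 0.500: g = -0.1700, g' = -0.705 → ψ = 0.259
  ψ = 0.259: g = -0.0106, g' = -0.643 → ψ = 0.242
Converged at ψ = 0.242.

two-phase, V/F = 0.242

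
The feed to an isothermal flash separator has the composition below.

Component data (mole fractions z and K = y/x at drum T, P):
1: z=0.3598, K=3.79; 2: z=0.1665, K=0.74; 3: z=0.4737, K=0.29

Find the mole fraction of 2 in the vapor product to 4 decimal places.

Newton–Raphson from ψ = 0.65:
  ψ = 0.6500: g = -0.31986, g' = -1.1936 → ψ = 0.3820
  ψ = 0.3820: g = -0.02364, g' = -1.1198 → ψ = 0.3609
  ψ = 0.3609: g = 0.00021, g' = -1.1407 → ψ = 0.3611
Converged at ψ = 0.3611.
Compositions from xᵢ = zᵢ/(1+ψ(Kᵢ−1)), yᵢ = Kᵢxᵢ:
  1: x = 0.1792, y = 0.6793
  2: x = 0.1838, y = 0.1360
  3: x = 0.6370, y = 0.1847

y_2 = 0.1360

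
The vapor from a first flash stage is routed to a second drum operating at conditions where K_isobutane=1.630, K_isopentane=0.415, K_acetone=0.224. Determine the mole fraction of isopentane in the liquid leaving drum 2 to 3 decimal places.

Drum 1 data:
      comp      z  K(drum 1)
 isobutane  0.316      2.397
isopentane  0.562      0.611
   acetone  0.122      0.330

x_isopentane (drum 2) = 0.449

Drum 1:
Material balance + equilibrium reduce to Σ zᵢ(Kᵢ−1)/(1+ψ₁(Kᵢ−1)) = 0.
Check two-phase: ΣzᵢKᵢ = 1.141 > 1 and Σzᵢ/Kᵢ = 1.421 > 1, so g(0) = 0.141 > 0 and g(1) = -0.421 < 0.
Newton–Raphson from ψ₁ = 0.39:
  ψ₁ = 0.390: g = -0.0826, g' = -0.477 → ψ₁ = 0.217
  ψ₁ = 0.217: g = 0.0044, g' = -0.540 → ψ₁ = 0.225
Converged at ψ₁ = 0.225.
Drum-1 compositions:
  isobutane: x = 0.240, y = 0.576
  isopentane: x = 0.616, y = 0.376
  acetone: x = 0.144, y = 0.047
Drum-2 feed = drum-1 vapor: z₂ = (0.5763, 0.3763, 0.0474).
Drum 2:
Let ψ₂ = V/F and solve Σ zᵢ(Kᵢ−1)/(1+ψ₂(Kᵢ−1)) = 0.
Feasibility: ΣzᵢKᵢ = 1.106, Σzᵢ/Kᵢ = 1.472 — both > 1, two phases present.
Newton iteration, ψ₂⁰ = 0.59:
  ψ₂ = 0.590: g = -0.1394, g' = -0.519 → ψ₂ = 0.321
  ψ₂ = 0.321: g = -0.0183, g' = -0.404 → ψ₂ = 0.276
Converged at ψ₂ = 0.276.
  isobutane: x = 0.491, y = 0.800
  isopentane: x = 0.449, y = 0.186
  acetone: x = 0.060, y = 0.014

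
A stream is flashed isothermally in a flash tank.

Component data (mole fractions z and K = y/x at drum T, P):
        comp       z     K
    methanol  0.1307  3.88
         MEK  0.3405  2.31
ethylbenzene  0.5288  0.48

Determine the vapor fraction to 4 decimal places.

Let ψ = V/F and solve Σ zᵢ(Kᵢ−1)/(1+ψ(Kᵢ−1)) = 0.
Feasibility: ΣzᵢKᵢ = 1.5475, Σzᵢ/Kᵢ = 1.2828 — both > 1, two phases present.
Newton iteration, ψ⁰ = 0.44:
  ψ = 0.4400: g = 0.09243, g' = -0.6865 → ψ = 0.5746
  ψ = 0.5746: g = 0.00410, g' = -0.6348 → ψ = 0.5811
Converged at ψ = 0.5811.

ψ = 0.5811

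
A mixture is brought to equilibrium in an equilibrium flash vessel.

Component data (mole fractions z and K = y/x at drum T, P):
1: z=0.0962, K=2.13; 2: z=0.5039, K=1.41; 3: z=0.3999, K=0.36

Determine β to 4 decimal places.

Material balance + equilibrium reduce to Σ zᵢ(Kᵢ−1)/(1+β(Kᵢ−1)) = 0.
Feasibility: ΣzᵢKᵢ = 1.0594, Σzᵢ/Kᵢ = 1.5134 — both > 1, two phases present.
Iterate (Newton) starting at β = 0.44:
  β = 0.4400: g = -0.10863, g' = -0.4330 → β = 0.1891
  β = 0.1891: g = -0.00988, g' = -0.3684 → β = 0.1623
  β = 0.1623: g = -0.00003, g' = -0.3662 → β = 0.1622
Converged at β = 0.1622.

β = 0.1622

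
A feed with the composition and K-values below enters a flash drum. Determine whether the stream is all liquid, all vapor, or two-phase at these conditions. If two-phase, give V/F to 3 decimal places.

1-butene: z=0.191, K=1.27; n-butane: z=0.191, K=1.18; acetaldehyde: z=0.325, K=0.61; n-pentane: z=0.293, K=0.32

all liquid

ΣzᵢKᵢ = 0.760; Σzᵢ/Kᵢ = 1.761.
Since ΣzᵢKᵢ < 1 the mixture is below its bubble point — single liquid phase.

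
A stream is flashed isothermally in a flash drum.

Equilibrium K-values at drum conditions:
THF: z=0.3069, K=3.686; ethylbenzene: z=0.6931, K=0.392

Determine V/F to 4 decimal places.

V/F = 0.2467

Rachford–Rice: g(V/F) = Σ zᵢ(Kᵢ−1)/(1+V/F(Kᵢ−1)) = 0.
g(0) = ΣzᵢKᵢ − 1 = 0.4029 and g(1) = 1 − Σzᵢ/Kᵢ = -0.8514, so a root lies in (0, 1).
Newton–Raphson from V/F = 0.5:
  V/F = 0.5000: g = -0.25364, g' = -0.9322 → V/F = 0.2279
  V/F = 0.2279: g = 0.02211, g' = -1.1971 → V/F = 0.2464
  V/F = 0.2464: g = 0.00039, g' = -1.1562 → V/F = 0.2467
Converged at V/F = 0.2467.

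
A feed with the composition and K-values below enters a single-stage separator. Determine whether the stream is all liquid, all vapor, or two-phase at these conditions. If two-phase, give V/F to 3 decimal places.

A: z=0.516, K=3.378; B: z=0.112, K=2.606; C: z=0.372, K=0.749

all vapor

ΣzᵢKᵢ = 2.314; Σzᵢ/Kᵢ = 0.692.
Since Σzᵢ/Kᵢ < 1 the mixture is above its dew point — single vapor phase.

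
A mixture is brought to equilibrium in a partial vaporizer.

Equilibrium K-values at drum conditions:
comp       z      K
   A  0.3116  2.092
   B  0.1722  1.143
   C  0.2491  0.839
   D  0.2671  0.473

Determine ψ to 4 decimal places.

ψ = 0.5275

Let ψ = V/F and solve Σ zᵢ(Kᵢ−1)/(1+ψ(Kᵢ−1)) = 0.
Check two-phase: ΣzᵢKᵢ = 1.1840 > 1 and Σzᵢ/Kᵢ = 1.1612 > 1, so g(0) = 0.1840 > 0 and g(1) = -0.1612 < 0.
Newton–Raphson from ψ = 0.52:
  ψ = 0.5200: g = 0.00228, g' = -0.3027 → ψ = 0.5275
Converged at ψ = 0.5275.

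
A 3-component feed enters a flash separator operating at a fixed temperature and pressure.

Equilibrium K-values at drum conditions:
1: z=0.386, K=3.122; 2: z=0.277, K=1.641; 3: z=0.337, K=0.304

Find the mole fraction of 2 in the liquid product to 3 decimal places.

Newton iteration, ψ⁰ = 0.5:
  ψ = 0.500: g = 0.1721, g' = -0.858 → ψ = 0.701
  ψ = 0.701: g = -0.0058, g' = -0.957 → ψ = 0.694
Converged at ψ = 0.694.
Compositions from xᵢ = zᵢ/(1+ψ(Kᵢ−1)), yᵢ = Kᵢxᵢ:
  1: x = 0.156, y = 0.487
  2: x = 0.192, y = 0.315
  3: x = 0.652, y = 0.198

x_2 = 0.192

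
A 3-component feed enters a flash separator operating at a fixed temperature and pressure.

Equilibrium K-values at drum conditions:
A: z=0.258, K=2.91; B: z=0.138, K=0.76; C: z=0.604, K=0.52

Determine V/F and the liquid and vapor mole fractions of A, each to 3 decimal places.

Iterate (Newton) starting at V/F = 0.46:
  V/F = 0.460: g = -0.1470, g' = -0.506 → V/F = 0.169
  V/F = 0.169: g = 0.0222, g' = -0.711 → V/F = 0.201
  V/F = 0.201: g = 0.0006, g' = -0.671 → V/F = 0.202
Converged at V/F = 0.202.
Compositions from xᵢ = zᵢ/(1+V/F(Kᵢ−1)), yᵢ = Kᵢxᵢ:
  A: x = 0.186, y = 0.542
  B: x = 0.145, y = 0.110
  C: x = 0.669, y = 0.348

V/F = 0.202, x_A = 0.186, y_A = 0.542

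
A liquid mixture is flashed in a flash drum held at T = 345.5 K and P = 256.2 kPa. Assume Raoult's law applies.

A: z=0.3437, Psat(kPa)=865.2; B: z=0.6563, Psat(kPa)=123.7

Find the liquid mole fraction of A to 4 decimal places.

x_A = 0.1787

Raoult's law: Kᵢ = Pᵢˢᵃᵗ/P = Pᵢˢᵃᵗ/256.2.
  K_A = 865.2/256.2 = 3.377049, K_B = 123.7/256.2 = 0.482826
Rachford–Rice: g(β) = Σ zᵢ(Kᵢ−1)/(1+β(Kᵢ−1)) = 0.
Check two-phase: ΣzᵢKᵢ = 1.4776 > 1 and Σzᵢ/Kᵢ = 1.4611 > 1, so g(0) = 0.4776 > 0 and g(1) = -0.4611 < 0.
Binary case is linear: z₁(K₁−1)(1+β(K₂−1)) + z₂(K₂−1)(1+β(K₁−1)) = 0
⇒ β = [z₁(K₁−1)+z₂(K₂−1)] / [−(K₁−1)(K₂−1)] = 0.47757/1.22935 = 0.3885
Compositions from xᵢ = zᵢ/(1+β(Kᵢ−1)), yᵢ = Kᵢxᵢ:
  A: x = 0.1787, y = 0.6035
  B: x = 0.8213, y = 0.3965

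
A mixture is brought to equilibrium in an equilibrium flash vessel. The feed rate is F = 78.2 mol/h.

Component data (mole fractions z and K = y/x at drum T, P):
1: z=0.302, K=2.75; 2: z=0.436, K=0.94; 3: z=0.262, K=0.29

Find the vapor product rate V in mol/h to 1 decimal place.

V = 34.6 mol/h

Material balance + equilibrium reduce to Σ zᵢ(Kᵢ−1)/(1+ψ(Kᵢ−1)) = 0.
Feasibility: ΣzᵢKᵢ = 1.316, Σzᵢ/Kᵢ = 1.477 — both > 1, two phases present.
Newton–Raphson from ψ = 0.43:
  ψ = 0.430: g = 0.0069, g' = -0.576 → ψ = 0.442
Converged at ψ = 0.442.
Then V = ψ·F = 0.4421·78.2 = 34.6 mol/h and L = F − V = 43.6 mol/h.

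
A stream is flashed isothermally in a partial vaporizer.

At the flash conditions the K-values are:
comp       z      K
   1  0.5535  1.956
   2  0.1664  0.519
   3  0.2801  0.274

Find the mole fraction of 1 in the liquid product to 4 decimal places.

Let ψ = V/F and solve Σ zᵢ(Kᵢ−1)/(1+ψ(Kᵢ−1)) = 0.
Feasibility: ΣzᵢKᵢ = 1.2458, Σzᵢ/Kᵢ = 1.6259 — both > 1, two phases present.
Newton iteration, ψ⁰ = 0.37:
  ψ = 0.3700: g = 0.01548, g' = -0.6090 → ψ = 0.3954
  ψ = 0.3954: g = -0.00008, g' = -0.6156 → ψ = 0.3953
Converged at ψ = 0.3953.
Compositions from xᵢ = zᵢ/(1+ψ(Kᵢ−1)), yᵢ = Kᵢxᵢ:
  1: x = 0.4017, y = 0.7857
  2: x = 0.2055, y = 0.1066
  3: x = 0.3928, y = 0.1076

x_1 = 0.4017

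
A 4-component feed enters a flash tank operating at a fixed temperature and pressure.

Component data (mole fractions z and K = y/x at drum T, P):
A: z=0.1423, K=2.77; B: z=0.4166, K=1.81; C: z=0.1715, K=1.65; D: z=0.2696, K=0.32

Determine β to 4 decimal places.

β = 0.7751

Material balance + equilibrium reduce to Σ zᵢ(Kᵢ−1)/(1+β(Kᵢ−1)) = 0.
g(0) = ΣzᵢKᵢ − 1 = 0.5175 and g(1) = 1 − Σzᵢ/Kᵢ = -0.2280, so a root lies in (0, 1).
Newton–Raphson from β = 0.5:
  β = 0.5000: g = 0.18016, g' = -0.5914 → β = 0.8046
  β = 0.8046: g = -0.02344, g' = -0.8152 → β = 0.7759
  β = 0.7759: g = -0.00062, g' = -0.7728 → β = 0.7751
Converged at β = 0.7751.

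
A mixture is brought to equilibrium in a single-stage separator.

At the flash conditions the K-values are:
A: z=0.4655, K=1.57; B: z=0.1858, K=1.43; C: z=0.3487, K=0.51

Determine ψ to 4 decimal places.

Rachford–Rice: g(ψ) = Σ zᵢ(Kᵢ−1)/(1+ψ(Kᵢ−1)) = 0.
g(0) = ΣzᵢKᵢ − 1 = 0.1744 and g(1) = 1 − Σzᵢ/Kᵢ = -0.1102, so a root lies in (0, 1).
Newton–Raphson from ψ = 0.5:
  ψ = 0.5000: g = 0.04593, g' = -0.2617 → ψ = 0.6755
  ψ = 0.6755: g = -0.00191, g' = -0.2865 → ψ = 0.6688
Converged at ψ = 0.6688.

ψ = 0.6688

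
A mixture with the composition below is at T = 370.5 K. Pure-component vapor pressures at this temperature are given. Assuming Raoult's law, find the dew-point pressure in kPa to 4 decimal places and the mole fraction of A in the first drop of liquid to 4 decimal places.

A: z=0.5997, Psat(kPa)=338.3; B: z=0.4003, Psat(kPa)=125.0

Pdew = 201.0015 kPa, x_A = 0.3563

At the dew point ψ → 1, so Σzᵢ/Kᵢ = 1 with Kᵢ = Pᵢˢᵃᵗ/P ⇒ 1/P = Σzᵢ/Pᵢˢᵃᵗ.
1/P = 0.5997/338.3 + 0.4003/125.0 = 0.0049751 ⇒ P = 201.0015 kPa
xᵢ = zᵢP/Pᵢˢᵃᵗ ⇒ x_A = 0.5997·201.0015/338.3 = 0.3563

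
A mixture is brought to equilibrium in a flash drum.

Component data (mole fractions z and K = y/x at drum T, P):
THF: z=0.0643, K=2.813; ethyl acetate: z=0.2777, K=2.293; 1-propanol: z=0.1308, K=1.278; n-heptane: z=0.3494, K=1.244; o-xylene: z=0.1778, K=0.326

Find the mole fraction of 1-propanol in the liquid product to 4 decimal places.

Material balance + equilibrium reduce to Σ zᵢ(Kᵢ−1)/(1+V/F(Kᵢ−1)) = 0.
Check two-phase: ΣzᵢKᵢ = 1.4774 > 1 and Σzᵢ/Kᵢ = 1.0726 > 1, so g(0) = 0.4774 > 0 and g(1) = -0.0726 < 0.
Iterate (Newton) starting at V/F = 0.64:
  V/F = 0.6400: g = 0.14430, g' = -0.4569 → V/F = 0.9558
  V/F = 0.9558: g = -0.03571, g' = -0.7792 → V/F = 0.9100
  V/F = 0.9100: g = -0.00217, g' = -0.6887 → V/F = 0.9068
Converged at V/F = 0.9068.
Compositions from xᵢ = zᵢ/(1+V/F(Kᵢ−1)), yᵢ = Kᵢxᵢ:
  THF: x = 0.0243, y = 0.0684
  ethyl acetate: x = 0.1278, y = 0.2931
  1-propanol: x = 0.1045, y = 0.1335
  n-heptane: x = 0.2861, y = 0.3559
  o-xylene: x = 0.4573, y = 0.1491

x_1-propanol = 0.1045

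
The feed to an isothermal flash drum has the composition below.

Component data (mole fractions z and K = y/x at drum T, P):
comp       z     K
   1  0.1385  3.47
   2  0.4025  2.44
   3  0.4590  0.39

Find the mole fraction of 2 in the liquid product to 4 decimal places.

Rachford–Rice: g(ψ) = Σ zᵢ(Kᵢ−1)/(1+ψ(Kᵢ−1)) = 0.
g(0) = ΣzᵢKᵢ − 1 = 0.6417 and g(1) = 1 − Σzᵢ/Kᵢ = -0.3818, so a root lies in (0, 1).
Iterate (Newton) starting at ψ = 0.5:
  ψ = 0.5000: g = 0.08718, g' = -0.8049 → ψ = 0.6083
  ψ = 0.6083: g = 0.00048, g' = -0.8039 → ψ = 0.6089
Converged at ψ = 0.6089.
Compositions from xᵢ = zᵢ/(1+ψ(Kᵢ−1)), yᵢ = Kᵢxᵢ:
  1: x = 0.0553, y = 0.1919
  2: x = 0.2145, y = 0.5233
  3: x = 0.7302, y = 0.2848

x_2 = 0.2145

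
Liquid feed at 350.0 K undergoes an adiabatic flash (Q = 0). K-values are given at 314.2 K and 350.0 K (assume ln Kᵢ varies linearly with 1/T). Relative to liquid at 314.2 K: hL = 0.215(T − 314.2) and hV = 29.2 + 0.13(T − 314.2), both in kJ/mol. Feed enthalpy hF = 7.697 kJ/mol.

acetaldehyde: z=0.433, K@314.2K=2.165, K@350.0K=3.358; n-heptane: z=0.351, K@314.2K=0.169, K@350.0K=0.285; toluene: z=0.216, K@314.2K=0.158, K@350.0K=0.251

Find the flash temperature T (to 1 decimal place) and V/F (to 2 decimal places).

T = 326.9 K, V/F = 0.18

Adiabatic flash: solve Rachford–Rice at each trial T, then check hF = ψ·hV(T) + (1−ψ)·hL(T).
  T = 314.2 K: K = (2.165, 0.169, 0.158), RR gives ψ = 0.032, H_out = 0.927 kJ/mol
  T = 350.0 K: K = (3.358, 0.285, 0.251), RR gives ψ = 0.354, H_out = 16.963 kJ/mol
  T = 332.1 K: K = (2.728, 0.223, 0.202), RR gives ψ = 0.223, H_out = 10.028 kJ/mol
  T = 323.1 K: K = (2.437, 0.195, 0.179), RR gives ψ = 0.139, H_out = 5.867 kJ/mol
  T = 327.6 K: K = (2.580, 0.208, 0.190), RR gives ψ = 0.183, H_out = 8.027 kJ/mol
  T = 325.4 K: K = (2.510, 0.201, 0.185), RR gives ψ = 0.162, H_out = 6.993 kJ/mol
Linear interpolation between T = 325.4 (H_out = 6.993) and T = 327.6 (H_out = 8.027) on hF = 7.697 gives T ≈ 326.9 K, at which ψ = 0.18.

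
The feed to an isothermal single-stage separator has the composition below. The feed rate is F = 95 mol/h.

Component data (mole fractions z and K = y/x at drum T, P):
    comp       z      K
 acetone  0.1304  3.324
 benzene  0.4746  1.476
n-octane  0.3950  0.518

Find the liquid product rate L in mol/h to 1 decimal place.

Rachford–Rice: g(ψ) = Σ zᵢ(Kᵢ−1)/(1+ψ(Kᵢ−1)) = 0.
Check two-phase: ΣzᵢKᵢ = 1.3386 > 1 and Σzᵢ/Kᵢ = 1.1233 > 1, so g(0) = 0.3386 > 0 and g(1) = -0.1233 < 0.
Iterate (Newton) starting at ψ = 0.34:
  ψ = 0.3400: g = 0.13602, g' = -0.4307 → ψ = 0.6558
  ψ = 0.6558: g = 0.01384, g' = -0.3692 → ψ = 0.6933
  ψ = 0.6933: g = -0.00003, g' = -0.3711 → ψ = 0.6932
Converged at ψ = 0.6932.
Then V = ψ·F = 0.6932·95 = 65.9 mol/h and L = F − V = 29.1 mol/h.

L = 29.1 mol/h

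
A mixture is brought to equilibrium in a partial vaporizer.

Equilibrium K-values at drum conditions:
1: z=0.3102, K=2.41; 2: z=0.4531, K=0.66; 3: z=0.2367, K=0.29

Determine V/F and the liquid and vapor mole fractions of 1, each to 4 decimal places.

Rachford–Rice: g(V/F) = Σ zᵢ(Kᵢ−1)/(1+V/F(Kᵢ−1)) = 0.
g(0) = ΣzᵢKᵢ − 1 = 0.1153 and g(1) = 1 − Σzᵢ/Kᵢ = -0.6314, so a root lies in (0, 1).
Newton–Raphson from V/F = 0.5:
  V/F = 0.5000: g = -0.18963, g' = -0.5750 → V/F = 0.1702
  V/F = 0.1702: g = -0.00194, g' = -0.6145 → V/F = 0.1670
Converged at V/F = 0.1670.
Compositions from xᵢ = zᵢ/(1+V/F(Kᵢ−1)), yᵢ = Kᵢxᵢ:
  1: x = 0.2511, y = 0.6051
  2: x = 0.4804, y = 0.3171
  3: x = 0.2686, y = 0.0779

V/F = 0.1670, x_1 = 0.2511, y_1 = 0.6051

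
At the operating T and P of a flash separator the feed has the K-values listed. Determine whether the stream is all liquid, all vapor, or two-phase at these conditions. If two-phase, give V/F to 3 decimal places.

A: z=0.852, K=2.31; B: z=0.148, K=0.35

all vapor

ΣzᵢKᵢ = 2.020; Σzᵢ/Kᵢ = 0.792.
Since Σzᵢ/Kᵢ < 1 the mixture is above its dew point — single vapor phase.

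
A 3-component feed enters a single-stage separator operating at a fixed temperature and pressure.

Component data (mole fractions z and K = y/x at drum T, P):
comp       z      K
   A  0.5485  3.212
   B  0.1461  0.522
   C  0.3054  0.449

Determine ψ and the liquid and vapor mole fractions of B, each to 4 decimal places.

ψ = 0.8327, x_B = 0.2427, y_B = 0.1267

Rachford–Rice: g(ψ) = Σ zᵢ(Kᵢ−1)/(1+ψ(Kᵢ−1)) = 0.
Feasibility: ΣzᵢKᵢ = 1.9752, Σzᵢ/Kᵢ = 1.1308 — both > 1, two phases present.
Iterate (Newton) starting at ψ = 0.5:
  ψ = 0.5000: g = 0.25207, g' = -0.8394 → ψ = 0.8003
  ψ = 0.8003: g = 0.02385, g' = -0.7340 → ψ = 0.8328
  ψ = 0.8328: g = -0.00011, g' = -0.7410 → ψ = 0.8327
Converged at ψ = 0.8327.
Compositions from xᵢ = zᵢ/(1+ψ(Kᵢ−1)), yᵢ = Kᵢxᵢ:
  A: x = 0.1930, y = 0.6199
  B: x = 0.2427, y = 0.1267
  C: x = 0.5643, y = 0.2534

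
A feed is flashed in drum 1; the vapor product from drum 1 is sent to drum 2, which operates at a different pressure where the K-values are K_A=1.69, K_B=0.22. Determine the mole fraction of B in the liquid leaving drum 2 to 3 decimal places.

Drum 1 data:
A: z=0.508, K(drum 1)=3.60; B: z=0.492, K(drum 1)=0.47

Drum 1:
Rachford–Rice: g(ψ₁) = Σ zᵢ(Kᵢ−1)/(1+ψ₁(Kᵢ−1)) = 0.
Check two-phase: ΣzᵢKᵢ = 2.060 > 1 and Σzᵢ/Kᵢ = 1.188 > 1, so g(0) = 1.060 > 0 and g(1) = -0.188 < 0.
Binary case is linear: z₁(K₁−1)(1+ψ₁(K₂−1)) + z₂(K₂−1)(1+ψ₁(K₁−1)) = 0
⇒ ψ₁ = [z₁(K₁−1)+z₂(K₂−1)] / [−(K₁−1)(K₂−1)] = 1.0600/1.3780 = 0.769
Drum-1 compositions:
  A: x = 0.169, y = 0.610
  B: x = 0.831, y = 0.390
Drum-2 feed = drum-1 vapor: z₂ = (0.6096, 0.3904).
Drum 2:
Rachford–Rice: g(ψ₂) = Σ zᵢ(Kᵢ−1)/(1+ψ₂(Kᵢ−1)) = 0.
g(0) = ΣzᵢKᵢ − 1 = 0.116 and g(1) = 1 − Σzᵢ/Kᵢ = -1.135, so a root lies in (0, 1).
Newton iteration, ψ₂⁰ = 0.5:
  ψ₂ = 0.500: g = -0.1865, g' = -0.799 → ψ₂ = 0.267
  ψ₂ = 0.267: g = -0.0292, g' = -0.586 → ψ₂ = 0.217
  ψ₂ = 0.217: g = -0.0006, g' = -0.564 → ψ₂ = 0.216
Converged at ψ₂ = 0.216.
  A: x = 0.531, y = 0.897
  B: x = 0.469, y = 0.103

x_B (drum 2) = 0.469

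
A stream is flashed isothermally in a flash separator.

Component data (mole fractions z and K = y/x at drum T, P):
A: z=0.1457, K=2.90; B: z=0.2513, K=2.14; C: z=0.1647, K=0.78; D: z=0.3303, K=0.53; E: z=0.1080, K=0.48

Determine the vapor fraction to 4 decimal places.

Rachford–Rice: g(ψ) = Σ zᵢ(Kᵢ−1)/(1+ψ(Kᵢ−1)) = 0.
Check two-phase: ΣzᵢKᵢ = 1.3157 > 1 and Σzᵢ/Kᵢ = 1.2270 > 1, so g(0) = 0.3157 > 0 and g(1) = -0.2270 < 0.
Newton iteration, ψ⁰ = 0.49:
  ψ = 0.4900: g = 0.00950, g' = -0.4613 → ψ = 0.5106
  ψ = 0.5106: g = 0.00005, g' = -0.4566 → ψ = 0.5107
Converged at ψ = 0.5107.

ψ = 0.5107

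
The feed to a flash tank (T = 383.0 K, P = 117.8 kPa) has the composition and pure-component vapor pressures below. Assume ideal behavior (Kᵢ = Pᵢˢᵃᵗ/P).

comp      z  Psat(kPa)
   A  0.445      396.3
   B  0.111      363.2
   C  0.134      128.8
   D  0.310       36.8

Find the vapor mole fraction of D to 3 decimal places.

Raoult's law: Kᵢ = Pᵢˢᵃᵗ/P = Pᵢˢᵃᵗ/117.8.
  K_A = 396.3/117.8 = 3.36418, K_B = 363.2/117.8 = 3.08319, K_C = 128.8/117.8 = 1.09338, K_D = 36.8/117.8 = 0.31239
Rachford–Rice: g(β) = Σ zᵢ(Kᵢ−1)/(1+β(Kᵢ−1)) = 0.
g(0) = ΣzᵢKᵢ − 1 = 1.083 and g(1) = 1 − Σzᵢ/Kᵢ = -0.283, so a root lies in (0, 1).
Iterate (Newton) starting at β = 0.51:
  β = 0.510: g = 0.2727, g' = -0.973 → β = 0.790
  β = 0.790: g = -0.0010, g' = -1.075 → β = 0.789
Converged at β = 0.789.
Compositions from xᵢ = zᵢ/(1+β(Kᵢ−1)), yᵢ = Kᵢxᵢ:
  A: x = 0.155, y = 0.522
  B: x = 0.042, y = 0.129
  C: x = 0.125, y = 0.136
  D: x = 0.678, y = 0.212

y_D = 0.212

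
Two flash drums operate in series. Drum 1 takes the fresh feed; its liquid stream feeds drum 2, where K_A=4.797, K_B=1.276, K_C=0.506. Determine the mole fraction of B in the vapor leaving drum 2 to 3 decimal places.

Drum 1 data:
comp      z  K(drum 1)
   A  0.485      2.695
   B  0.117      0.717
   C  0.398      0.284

y_B (drum 2) = 0.151

Drum 1:
Newton iteration, ψ₁⁰ = 0.5:
  ψ₁ = 0.500: g = -0.0375, g' = -0.916 → ψ₁ = 0.459
Converged at ψ₁ = 0.459.
Drum-1 compositions:
  A: x = 0.273, y = 0.735
  B: x = 0.134, y = 0.096
  C: x = 0.593, y = 0.168
Drum-2 feed = drum-1 liquid: z₂ = (0.2728, 0.1345, 0.5927).
Drum 2:
Rachford–Rice: g(ψ₂) = Σ zᵢ(Kᵢ−1)/(1+ψ₂(Kᵢ−1)) = 0.
Check two-phase: ΣzᵢKᵢ = 1.780 > 1 and Σzᵢ/Kᵢ = 1.334 > 1, so g(0) = 0.780 > 0 and g(1) = -0.334 < 0.
Newton–Raphson from ψ₂ = 0.5:
  ψ₂ = 0.500: g = 0.0012, g' = -0.731 → ψ₂ = 0.502
Converged at ψ₂ = 0.502.
  A: x = 0.094, y = 0.451
  B: x = 0.118, y = 0.151
  C: x = 0.788, y = 0.399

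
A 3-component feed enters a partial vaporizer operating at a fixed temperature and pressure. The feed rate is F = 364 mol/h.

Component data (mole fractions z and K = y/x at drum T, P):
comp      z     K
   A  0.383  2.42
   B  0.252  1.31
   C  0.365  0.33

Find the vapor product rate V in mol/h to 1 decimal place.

V = 191.9 mol/h

Iterate (Newton) starting at V/F = 0.5:
  V/F = 0.500: g = 0.0179, g' = -0.653 → V/F = 0.527
Converged at V/F = 0.527.
Then V = V/F·F = 0.5273·364 = 191.9 mol/h and L = F − V = 172.1 mol/h.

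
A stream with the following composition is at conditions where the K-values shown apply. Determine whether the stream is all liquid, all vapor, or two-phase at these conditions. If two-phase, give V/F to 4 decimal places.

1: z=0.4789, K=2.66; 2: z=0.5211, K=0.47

ΣzᵢKᵢ = 1.5188; Σzᵢ/Kᵢ = 1.2888.
Both exceed 1, so a two-phase solution exists.
Rachford–Rice: g(ψ) = Σ zᵢ(Kᵢ−1)/(1+ψ(Kᵢ−1)) = 0.
Iterate (Newton) starting at ψ = 0.46:
  ψ = 0.4600: g = 0.08554, g' = -0.6803 → ψ = 0.5857
  ψ = 0.5857: g = 0.00254, g' = -0.6471 → ψ = 0.5897
Converged at ψ = 0.5897.

two-phase, V/F = 0.5897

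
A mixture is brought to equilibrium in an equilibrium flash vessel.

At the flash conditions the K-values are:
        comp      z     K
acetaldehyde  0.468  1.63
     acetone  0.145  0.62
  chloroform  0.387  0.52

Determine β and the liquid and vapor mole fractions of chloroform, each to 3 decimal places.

Newton iteration, β⁰ = 0.66:
  β = 0.660: g = -0.1372, g' = -0.321 → β = 0.233
  β = 0.233: g = -0.0124, g' = -0.279 → β = 0.188
Converged at β = 0.188.
Compositions from xᵢ = zᵢ/(1+β(Kᵢ−1)), yᵢ = Kᵢxᵢ:
  acetaldehyde: x = 0.418, y = 0.682
  acetone: x = 0.156, y = 0.097
  chloroform: x = 0.425, y = 0.221

β = 0.188, x_chloroform = 0.425, y_chloroform = 0.221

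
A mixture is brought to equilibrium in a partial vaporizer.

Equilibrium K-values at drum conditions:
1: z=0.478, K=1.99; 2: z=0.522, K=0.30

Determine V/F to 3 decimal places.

V/F = 0.156

Rachford–Rice: g(V/F) = Σ zᵢ(Kᵢ−1)/(1+V/F(Kᵢ−1)) = 0.
Feasibility: ΣzᵢKᵢ = 1.108, Σzᵢ/Kᵢ = 1.980 — both > 1, two phases present.
Binary case is linear: z₁(K₁−1)(1+V/F(K₂−1)) + z₂(K₂−1)(1+V/F(K₁−1)) = 0
⇒ V/F = [z₁(K₁−1)+z₂(K₂−1)] / [−(K₁−1)(K₂−1)] = 0.1078/0.6930 = 0.156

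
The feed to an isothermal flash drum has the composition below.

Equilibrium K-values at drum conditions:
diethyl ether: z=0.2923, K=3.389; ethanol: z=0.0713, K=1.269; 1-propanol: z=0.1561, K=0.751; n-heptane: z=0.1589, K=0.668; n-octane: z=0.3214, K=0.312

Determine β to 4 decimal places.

Let β = V/F and solve Σ zᵢ(Kᵢ−1)/(1+β(Kᵢ−1)) = 0.
g(0) = ΣzᵢKᵢ − 1 = 0.4047 and g(1) = 1 − Σzᵢ/Kᵢ = -0.6183, so a root lies in (0, 1).
Newton iteration, β⁰ = 0.4:
  β = 0.4000: g = -0.03469, g' = -0.7652 → β = 0.3547
  β = 0.3547: g = 0.00060, g' = -0.7935 → β = 0.3554
Converged at β = 0.3554.

β = 0.3554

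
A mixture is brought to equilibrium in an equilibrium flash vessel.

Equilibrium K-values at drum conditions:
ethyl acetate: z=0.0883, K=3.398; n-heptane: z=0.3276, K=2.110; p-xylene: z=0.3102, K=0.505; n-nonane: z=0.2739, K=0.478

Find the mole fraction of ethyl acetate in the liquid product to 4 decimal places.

x_ethyl acetate = 0.0463

Rachford–Rice: g(V/F) = Σ zᵢ(Kᵢ−1)/(1+V/F(Kᵢ−1)) = 0.
Check two-phase: ΣzᵢKᵢ = 1.2789 > 1 and Σzᵢ/Kᵢ = 1.3685 > 1, so g(0) = 0.2789 > 0 and g(1) = -0.3685 < 0.
Iterate (Newton) starting at V/F = 0.5:
  V/F = 0.5000: g = -0.06738, g' = -0.5428 → V/F = 0.3759
  V/F = 0.3759: g = 0.00143, g' = -0.5717 → V/F = 0.3784
Converged at V/F = 0.3784.
Compositions from xᵢ = zᵢ/(1+V/F(Kᵢ−1)), yᵢ = Kᵢxᵢ:
  ethyl acetate: x = 0.0463, y = 0.1573
  n-heptane: x = 0.2307, y = 0.4868
  p-xylene: x = 0.3817, y = 0.1928
  n-nonane: x = 0.3413, y = 0.1631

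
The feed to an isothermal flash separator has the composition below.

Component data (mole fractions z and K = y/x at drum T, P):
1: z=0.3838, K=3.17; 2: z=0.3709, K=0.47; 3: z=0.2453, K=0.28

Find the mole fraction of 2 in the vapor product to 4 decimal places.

Material balance + equilibrium reduce to Σ zᵢ(Kᵢ−1)/(1+V/F(Kᵢ−1)) = 0.
Check two-phase: ΣzᵢKᵢ = 1.4597 > 1 and Σzᵢ/Kᵢ = 1.7863 > 1, so g(0) = 0.4597 > 0 and g(1) = -0.7863 < 0.
Iterate (Newton) starting at V/F = 0.5:
  V/F = 0.5000: g = -0.14397, g' = -0.9190 → V/F = 0.3434
  V/F = 0.3434: g = 0.00233, g' = -0.9736 → V/F = 0.3457
Converged at V/F = 0.3457.
Compositions from xᵢ = zᵢ/(1+V/F(Kᵢ−1)), yᵢ = Kᵢxᵢ:
  1: x = 0.2193, y = 0.6951
  2: x = 0.4541, y = 0.2134
  3: x = 0.3266, y = 0.0914

y_2 = 0.2134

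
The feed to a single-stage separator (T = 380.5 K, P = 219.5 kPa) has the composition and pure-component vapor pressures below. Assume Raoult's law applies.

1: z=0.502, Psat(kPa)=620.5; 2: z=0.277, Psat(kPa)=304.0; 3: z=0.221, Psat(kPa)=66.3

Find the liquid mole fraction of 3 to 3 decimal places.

x_3 = 0.606

Raoult's law: Kᵢ = Pᵢˢᵃᵗ/P = Pᵢˢᵃᵗ/219.5.
  K_1 = 620.5/219.5 = 2.82688, K_2 = 304.0/219.5 = 1.38497, K_3 = 66.3/219.5 = 0.30205
Let ψ = V/F and solve Σ zᵢ(Kᵢ−1)/(1+ψ(Kᵢ−1)) = 0.
Check two-phase: ΣzᵢKᵢ = 1.869 > 1 and Σzᵢ/Kᵢ = 1.109 > 1, so g(0) = 0.869 > 0 and g(1) = -0.109 < 0.
Newton iteration, ψ⁰ = 0.64:
  ψ = 0.640: g = 0.2296, g' = -0.734 → ψ = 0.953
  ψ = 0.953: g = -0.0477, g' = -1.204 → ψ = 0.913
  ψ = 0.913: g = -0.0026, g' = -1.076 → ψ = 0.911
Converged at ψ = 0.911.
Compositions from xᵢ = zᵢ/(1+ψ(Kᵢ−1)), yᵢ = Kᵢxᵢ:
  1: x = 0.188, y = 0.533
  2: x = 0.205, y = 0.284
  3: x = 0.606, y = 0.183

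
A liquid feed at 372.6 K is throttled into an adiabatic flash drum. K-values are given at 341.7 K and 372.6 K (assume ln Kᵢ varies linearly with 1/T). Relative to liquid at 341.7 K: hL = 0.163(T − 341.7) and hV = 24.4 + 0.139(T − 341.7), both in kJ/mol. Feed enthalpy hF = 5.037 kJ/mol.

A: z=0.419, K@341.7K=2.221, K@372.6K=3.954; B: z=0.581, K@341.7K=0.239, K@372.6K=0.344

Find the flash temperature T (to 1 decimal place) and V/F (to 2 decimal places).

T = 347.2 K, V/F = 0.17

Adiabatic flash: solve Rachford–Rice at each trial T, then check hF = ψ·hV(T) + (1−ψ)·hL(T).
  T = 341.7 K: K = (2.221, 0.239), RR gives ψ = 0.075, H_out = 1.824 kJ/mol
  T = 372.6 K: K = (3.954, 0.344), RR gives ψ = 0.442, H_out = 15.495 kJ/mol
  T = 357.1 K: K = (2.998, 0.289), RR gives ψ = 0.298, H_out = 9.680 kJ/mol
  T = 349.4 K: K = (2.589, 0.263), RR gives ψ = 0.203, H_out = 6.173 kJ/mol
  T = 345.5 K: K = (2.398, 0.251), RR gives ψ = 0.144, H_out = 4.109 kJ/mol
  T = 347.4 K: K = (2.489, 0.257), RR gives ψ = 0.174, H_out = 5.145 kJ/mol
Linear interpolation between T = 345.5 (H_out = 4.109) and T = 347.4 (H_out = 5.145) on hF = 5.037 gives T ≈ 347.2 K, at which ψ = 0.17.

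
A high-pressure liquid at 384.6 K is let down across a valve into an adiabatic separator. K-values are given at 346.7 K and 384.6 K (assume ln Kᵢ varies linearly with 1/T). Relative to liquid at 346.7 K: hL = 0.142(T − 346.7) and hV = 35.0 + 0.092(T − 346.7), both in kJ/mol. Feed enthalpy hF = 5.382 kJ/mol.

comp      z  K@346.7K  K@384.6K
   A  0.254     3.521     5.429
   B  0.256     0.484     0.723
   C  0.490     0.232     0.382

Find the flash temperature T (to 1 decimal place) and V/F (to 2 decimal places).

Adiabatic flash: solve Rachford–Rice at each trial T, then check hF = ψ·hV(T) + (1−ψ)·hL(T).
  T = 346.7 K: K = (3.521, 0.484, 0.232), RR gives ψ = 0.076, H_out = 2.665 kJ/mol
  T = 384.6 K: K = (5.429, 0.723, 0.382), RR gives ψ = 0.329, H_out = 16.265 kJ/mol
  T = 365.6 K: K = (4.419, 0.597, 0.301), RR gives ψ = 0.204, H_out = 9.633 kJ/mol
  T = 356.1 K: K = (3.954, 0.539, 0.265), RR gives ψ = 0.142, H_out = 6.244 kJ/mol
  T = 351.4 K: K = (3.734, 0.511, 0.248), RR gives ψ = 0.110, H_out = 4.493 kJ/mol
  T = 353.8 K: K = (3.846, 0.525, 0.257), RR gives ψ = 0.127, H_out = 5.395 kJ/mol
Linear interpolation between T = 351.4 (H_out = 4.493) and T = 353.8 (H_out = 5.395) on hF = 5.382 gives T ≈ 353.8 K, at which ψ = 0.13.

T = 353.8 K, V/F = 0.13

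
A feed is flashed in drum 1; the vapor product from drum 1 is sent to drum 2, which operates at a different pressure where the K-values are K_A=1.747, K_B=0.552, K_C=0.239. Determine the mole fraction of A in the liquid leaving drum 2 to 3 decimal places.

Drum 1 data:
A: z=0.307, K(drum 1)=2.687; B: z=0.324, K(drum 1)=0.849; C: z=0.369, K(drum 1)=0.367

x_A (drum 2) = 0.434

Drum 1:
Let ψ₁ = V/F and solve Σ zᵢ(Kᵢ−1)/(1+ψ₁(Kᵢ−1)) = 0.
Feasibility: ΣzᵢKᵢ = 1.235, Σzᵢ/Kᵢ = 1.501 — both > 1, two phases present.
Newton–Raphson from ψ₁ = 0.5:
  ψ₁ = 0.500: g = -0.1137, g' = -0.582 → ψ₁ = 0.305
  ψ₁ = 0.305: g = 0.0014, g' = -0.616 → ψ₁ = 0.307
Converged at ψ₁ = 0.307.
Drum-1 compositions:
  A: x = 0.202, y = 0.543
  B: x = 0.340, y = 0.288
  C: x = 0.458, y = 0.168
Drum-2 feed = drum-1 vapor: z₂ = (0.5435, 0.2884, 0.1681).
Drum 2:
Iterate (Newton) starting at ψ₂ = 0.36:
  ψ₂ = 0.360: g = -0.0103, g' = -0.455 → ψ₂ = 0.337
Converged at ψ₂ = 0.337.
  A: x = 0.434, y = 0.758
  B: x = 0.340, y = 0.188
  C: x = 0.226, y = 0.054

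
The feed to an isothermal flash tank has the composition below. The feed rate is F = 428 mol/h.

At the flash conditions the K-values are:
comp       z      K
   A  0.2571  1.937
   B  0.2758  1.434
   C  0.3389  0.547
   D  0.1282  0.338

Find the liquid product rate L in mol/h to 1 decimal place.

L = 287.2 mol/h

Material balance + equilibrium reduce to Σ zᵢ(Kᵢ−1)/(1+V/F(Kᵢ−1)) = 0.
g(0) = ΣzᵢKᵢ − 1 = 0.1222 and g(1) = 1 − Σzᵢ/Kᵢ = -0.3239, so a root lies in (0, 1).
Newton–Raphson from V/F = 0.61:
  V/F = 0.6100: g = -0.10657, g' = -0.4147 → V/F = 0.3530
  V/F = 0.3530: g = -0.00869, g' = -0.3607 → V/F = 0.3290
  V/F = 0.3290: g = -0.00002, g' = -0.3595 → V/F = 0.3289
Converged at V/F = 0.3289.
Then V = V/F·F = 0.3289·428 = 140.8 mol/h and L = F − V = 287.2 mol/h.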